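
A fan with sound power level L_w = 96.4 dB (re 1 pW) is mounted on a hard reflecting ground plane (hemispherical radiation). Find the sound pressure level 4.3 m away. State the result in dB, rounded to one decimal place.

L_p = L_w − 10·log₁₀(2π·r²) with r = 4.3 m.
2π·r² = 116.2 m², 10·log₁₀ of that is 20.651 dB.
L_p = 96.4 − 20.651 = 75.75 dB.

75.7 dB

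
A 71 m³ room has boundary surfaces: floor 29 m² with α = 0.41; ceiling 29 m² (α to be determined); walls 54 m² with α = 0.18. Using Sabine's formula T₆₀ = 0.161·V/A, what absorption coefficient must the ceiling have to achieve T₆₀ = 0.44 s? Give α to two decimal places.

From T₆₀ = 0.161·V/A, the target T₆₀ = 0.44 s needs A = 0.161·71/0.44 = 25.98 m².
Absorption from the other surfaces = 29·0.41 + 54·0.18 = 21.61 m², so the ceiling must supply 4.37 m² over 29 m².
α = 4.37/29 = 0.151.

0.15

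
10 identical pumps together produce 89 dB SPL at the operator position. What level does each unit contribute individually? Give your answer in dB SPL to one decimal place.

Dividing the total intensity by 10 lowers the level by 10·log₁₀ 10 = 10.000 dB: L₁ = 89 − 10.000.

79.0 dB SPL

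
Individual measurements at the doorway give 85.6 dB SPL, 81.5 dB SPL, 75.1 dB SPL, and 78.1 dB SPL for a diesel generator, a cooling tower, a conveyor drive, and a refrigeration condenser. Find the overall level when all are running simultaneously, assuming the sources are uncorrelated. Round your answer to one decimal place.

For uncorrelated sources the intensities add, so convert each level to linear form, sum, and take 10·log₁₀ of the total.
Σ 10^(L/10) = 10^(85.6/10) + 10^(81.5/10) + 10^(75.1/10) + 10^(78.1/10) = 6.013e+08.
L_total = 10·log₁₀(6.013e+08) = 87.79 dB SPL.

87.8 dB SPL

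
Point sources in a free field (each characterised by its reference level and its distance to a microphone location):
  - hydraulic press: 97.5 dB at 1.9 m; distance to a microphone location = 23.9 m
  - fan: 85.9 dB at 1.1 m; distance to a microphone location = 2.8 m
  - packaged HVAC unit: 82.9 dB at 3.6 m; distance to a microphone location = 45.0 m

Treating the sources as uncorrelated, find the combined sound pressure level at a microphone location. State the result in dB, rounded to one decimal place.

Propagate each source to the receiver with L = L_ref − 20·log₁₀(r/r_ref), then add intensities.
hydraulic press: 97.5 − 20·log₁₀(23.9/1.9) = 97.5 − 21.99 = 75.51 dB.
fan: 85.9 − 20·log₁₀(2.8/1.1) = 85.9 − 8.12 = 77.78 dB.
packaged HVAC unit: 82.9 − 20·log₁₀(45.0/3.6) = 82.9 − 21.94 = 60.96 dB.
Σ 10^(L/10) = 9.683e+07 → L_total = 10·log₁₀(9.683e+07) = 79.86 dB.

79.9 dB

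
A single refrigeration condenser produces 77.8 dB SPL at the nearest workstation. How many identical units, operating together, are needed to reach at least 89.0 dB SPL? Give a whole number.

14

N identical sources give L₁ + 10·log₁₀ N, so require 10·log₁₀ N ≥ 89.0 − 77.8 = 11.2 dB.
N ≥ 10^(11.2/10) = 13.183, so N = 14.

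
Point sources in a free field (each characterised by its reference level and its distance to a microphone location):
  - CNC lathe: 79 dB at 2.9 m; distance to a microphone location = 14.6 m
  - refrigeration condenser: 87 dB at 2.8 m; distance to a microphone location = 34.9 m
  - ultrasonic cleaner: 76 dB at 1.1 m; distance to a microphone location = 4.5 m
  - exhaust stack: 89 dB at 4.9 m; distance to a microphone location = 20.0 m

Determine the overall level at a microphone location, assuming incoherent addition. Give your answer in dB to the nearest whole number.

78 dB

Propagate each source to the receiver with L = L_ref − 20·log₁₀(r/r_ref), then add intensities.
CNC lathe: 79 − 20·log₁₀(14.6/2.9) = 79 − 14.04 = 64.96 dB.
refrigeration condenser: 87 − 20·log₁₀(34.9/2.8) = 87 − 21.91 = 65.09 dB.
ultrasonic cleaner: 76 − 20·log₁₀(4.5/1.1) = 76 − 12.24 = 63.76 dB.
exhaust stack: 89 − 20·log₁₀(20.0/4.9) = 89 − 12.22 = 76.78 dB.
Σ 10^(L/10) = 5.642e+07 → L_total = 10·log₁₀(5.642e+07) = 77.51 dB.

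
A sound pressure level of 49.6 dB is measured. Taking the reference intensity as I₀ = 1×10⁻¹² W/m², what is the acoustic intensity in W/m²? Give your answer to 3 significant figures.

9.12e-08 W/m²

I/I₀ = 10^(49.6/10) = 9.12e+04, so I = 9.12e+04 × 10⁻¹² W/m².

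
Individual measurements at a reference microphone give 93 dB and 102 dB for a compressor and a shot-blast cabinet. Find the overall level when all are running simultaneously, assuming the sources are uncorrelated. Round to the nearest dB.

Incoherent sources combine by intensity addition: L_total = 10·log₁₀(Σ 10^(L_i/10)).
Σ 10^(L/10) = 10^(93/10) + 10^(102/10) = 1.784e+10.
L_total = 10·log₁₀(1.784e+10) = 102.51 dB.

103 dB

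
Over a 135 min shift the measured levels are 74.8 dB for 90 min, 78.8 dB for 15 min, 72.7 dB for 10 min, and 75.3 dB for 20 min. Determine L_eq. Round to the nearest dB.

75 dB

L_eq = 10·log₁₀[(1/T)·Σ tᵢ·10^(Lᵢ/10)] with T = 135 min.
Σ tᵢ·10^(Lᵢ/10) = 90·10^(74.8/10) + 15·10^(78.8/10) + 10·10^(72.7/10) + 20·10^(75.3/10) = 4.720e+09.
L_eq = 10·log₁₀(4.720e+09/135) = 75.44 dB.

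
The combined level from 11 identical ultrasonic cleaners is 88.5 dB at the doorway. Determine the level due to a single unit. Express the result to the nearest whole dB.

11 equal contributions raise the level by 10·log₁₀ 11 = 10.414 dB, so each unit alone gives 88.5 − 10.414.

78 dB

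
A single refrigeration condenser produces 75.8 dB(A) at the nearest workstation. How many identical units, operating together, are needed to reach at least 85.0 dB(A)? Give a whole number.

9

N identical sources give L₁ + 10·log₁₀ N, so require 10·log₁₀ N ≥ 85.0 − 75.8 = 9.2 dB.
N ≥ 10^(9.2/10) = 8.318, so N = 9.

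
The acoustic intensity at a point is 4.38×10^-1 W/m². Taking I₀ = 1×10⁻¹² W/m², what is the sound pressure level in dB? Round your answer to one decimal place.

L = 10·log₁₀(I/I₀) = 10·log₁₀(4.38×10^-1/10⁻¹²) = 10·log₁₀(4.38×10^11).
L = 10·(0.6415 + 11) = 116.41 dB.

116.4 dB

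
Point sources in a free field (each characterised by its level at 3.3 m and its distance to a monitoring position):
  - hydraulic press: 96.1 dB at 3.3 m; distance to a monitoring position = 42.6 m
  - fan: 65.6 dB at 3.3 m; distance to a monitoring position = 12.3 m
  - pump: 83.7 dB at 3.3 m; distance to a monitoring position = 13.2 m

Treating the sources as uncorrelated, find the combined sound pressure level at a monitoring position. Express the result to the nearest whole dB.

Apply inverse-square spreading to bring every level to the receiver, then sum 10^(L/10).
hydraulic press: 96.1 − 20·log₁₀(42.6/3.3) = 96.1 − 22.22 = 73.88 dB.
fan: 65.6 − 20·log₁₀(12.3/3.3) = 65.6 − 11.43 = 54.17 dB.
pump: 83.7 − 20·log₁₀(13.2/3.3) = 83.7 − 12.04 = 71.66 dB.
Σ 10^(L/10) = 3.936e+07 → L_total = 10·log₁₀(3.936e+07) = 75.95 dB.

76 dB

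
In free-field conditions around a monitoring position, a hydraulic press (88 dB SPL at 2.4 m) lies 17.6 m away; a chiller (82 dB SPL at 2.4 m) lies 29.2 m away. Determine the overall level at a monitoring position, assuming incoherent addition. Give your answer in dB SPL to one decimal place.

71.1 dB SPL

Propagate each source to the receiver with L = L_ref − 20·log₁₀(r/r_ref), then add intensities.
hydraulic press: 88 − 20·log₁₀(17.6/2.4) = 88 − 17.31 = 70.69 dB SPL.
chiller: 82 − 20·log₁₀(29.2/2.4) = 82 − 21.70 = 60.30 dB SPL.
Σ 10^(L/10) = 1.280e+07 → L_total = 10·log₁₀(1.280e+07) = 71.07 dB SPL.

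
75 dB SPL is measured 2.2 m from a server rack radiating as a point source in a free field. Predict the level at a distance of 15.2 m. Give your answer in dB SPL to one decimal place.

58.2 dB SPL

For a point source, L₂ = L₁ − 20·log₁₀(r₂/r₁).
L₂ = 75 − 20·log₁₀(15.2/2.2) = 75 − 16.788 = 58.21 dB SPL.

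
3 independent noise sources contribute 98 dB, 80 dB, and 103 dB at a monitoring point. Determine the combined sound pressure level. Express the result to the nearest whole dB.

104 dB

Incoherent sources combine by intensity addition: L_total = 10·log₁₀(Σ 10^(L_i/10)).
Σ 10^(L/10) = 10^(98/10) + 10^(80/10) + 10^(103/10) = 2.636e+10.
L_total = 10·log₁₀(2.636e+10) = 104.21 dB.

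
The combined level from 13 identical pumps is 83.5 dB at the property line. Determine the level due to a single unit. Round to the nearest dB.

For N identical incoherent sources L_total = L₁ + 10·log₁₀ N, so L₁ = 83.5 − 10·log₁₀(13) = 83.5 − 11.139.

72 dB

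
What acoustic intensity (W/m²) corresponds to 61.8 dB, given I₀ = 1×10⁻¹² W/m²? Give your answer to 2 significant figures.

I/I₀ = 10^(61.8/10) = 1.514e+06, so I = 1.514e+06 × 10⁻¹² W/m².

1.5e-06 W/m²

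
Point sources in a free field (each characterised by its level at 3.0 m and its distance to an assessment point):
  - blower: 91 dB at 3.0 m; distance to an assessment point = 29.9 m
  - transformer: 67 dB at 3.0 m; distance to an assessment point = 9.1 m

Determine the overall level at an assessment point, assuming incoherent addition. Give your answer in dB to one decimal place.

71.2 dB

Propagate each source to the receiver with L = L_ref − 20·log₁₀(r/r_ref), then add intensities.
blower: 91 − 20·log₁₀(29.9/3.0) = 91 − 19.97 = 71.03 dB.
transformer: 67 − 20·log₁₀(9.1/3.0) = 67 − 9.64 = 57.36 dB.
Σ 10^(L/10) = 1.322e+07 → L_total = 10·log₁₀(1.322e+07) = 71.21 dB.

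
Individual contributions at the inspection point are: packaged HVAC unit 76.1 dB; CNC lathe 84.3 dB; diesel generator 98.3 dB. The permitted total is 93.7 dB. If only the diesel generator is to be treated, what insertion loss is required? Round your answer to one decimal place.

Everything except the diesel generator sums to 10^(76.1/10) + 10^(84.3/10) = 3.099e+08 in linear terms, 84.91 dB.
To meet 93.7 dB overall, the treated diesel generator may contribute at most 10^(93.7/10) − 3.099e+08 = 2.034e+09, i.e. 93.08 dB.
Required insertion loss = 98.3 − 93.08 = 5.22 dB.

5.2 dB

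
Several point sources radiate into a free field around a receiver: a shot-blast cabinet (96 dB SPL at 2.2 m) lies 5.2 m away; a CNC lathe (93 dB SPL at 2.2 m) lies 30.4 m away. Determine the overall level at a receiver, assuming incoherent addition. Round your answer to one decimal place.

First find each source's level at the receiver (point-source: −20·log₁₀(r/r_ref)), then combine on an intensity basis.
shot-blast cabinet: 96 − 20·log₁₀(5.2/2.2) = 96 − 7.47 = 88.53 dB SPL.
CNC lathe: 93 − 20·log₁₀(30.4/2.2) = 93 − 22.81 = 70.19 dB SPL.
Σ 10^(L/10) = 7.230e+08 → L_total = 10·log₁₀(7.230e+08) = 88.59 dB SPL.

88.6 dB SPL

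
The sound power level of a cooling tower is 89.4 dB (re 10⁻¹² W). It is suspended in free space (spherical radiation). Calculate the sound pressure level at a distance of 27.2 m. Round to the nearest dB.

50 dB

Free-field spherical radiation: L_p = L_w − 10·log₁₀(4π·r²), r = 27.2 m.
4π·r² = 9297 m², 10·log₁₀ of that is 39.683 dB.
L_p = 89.4 − 39.683 = 49.72 dB.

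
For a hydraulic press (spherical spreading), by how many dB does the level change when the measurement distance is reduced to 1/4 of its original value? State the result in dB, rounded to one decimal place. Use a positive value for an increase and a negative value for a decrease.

+12.0 dB

With spherical spreading the level changes by −20·log₁₀(r₂/r₁).
ΔL = −20·log₁₀(0.25) = +12.04 dB.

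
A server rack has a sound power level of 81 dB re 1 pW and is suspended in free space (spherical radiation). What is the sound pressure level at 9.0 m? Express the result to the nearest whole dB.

The power spreads over a sphere of area 4π·r², so L_p = L_w − 10·log₁₀(4π·r²).
4π·r² = 1018 m², 10·log₁₀ of that is 30.077 dB.
L_p = 81 − 30.077 = 50.92 dB.

51 dB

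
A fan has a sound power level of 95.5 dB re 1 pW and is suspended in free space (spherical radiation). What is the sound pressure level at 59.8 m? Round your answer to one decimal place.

49.0 dB

The power spreads over a sphere of area 4π·r², so L_p = L_w − 10·log₁₀(4π·r²).
4π·r² = 4.494e+04 m², 10·log₁₀ of that is 46.526 dB.
L_p = 95.5 − 46.526 = 48.97 dB.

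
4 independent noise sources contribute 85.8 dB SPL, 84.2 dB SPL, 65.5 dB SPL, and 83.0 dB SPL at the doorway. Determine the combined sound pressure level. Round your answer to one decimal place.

Incoherent sources combine by intensity addition: L_total = 10·log₁₀(Σ 10^(L_i/10)).
Σ 10^(L/10) = 10^(85.8/10) + 10^(84.2/10) + 10^(65.5/10) + 10^(83.0/10) = 8.463e+08.
L_total = 10·log₁₀(8.463e+08) = 89.28 dB SPL.

89.3 dB SPL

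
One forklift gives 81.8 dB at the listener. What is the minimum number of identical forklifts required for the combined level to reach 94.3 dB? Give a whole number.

18

Need L₁ + 10·log₁₀ N ≥ 94.3, i.e. log₁₀ N ≥ 1.25.
N ≥ 10^(12.5/10) = 17.783, so N = 18.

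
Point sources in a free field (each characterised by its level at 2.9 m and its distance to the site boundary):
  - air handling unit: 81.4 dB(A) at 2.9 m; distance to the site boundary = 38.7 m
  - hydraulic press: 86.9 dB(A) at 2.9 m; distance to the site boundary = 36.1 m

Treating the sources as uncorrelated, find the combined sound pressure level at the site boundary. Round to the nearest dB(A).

66 dB(A)

Propagate each source to the receiver with L = L_ref − 20·log₁₀(r/r_ref), then add intensities.
air handling unit: 81.4 − 20·log₁₀(38.7/2.9) = 81.4 − 22.51 = 58.89 dB(A).
hydraulic press: 86.9 − 20·log₁₀(36.1/2.9) = 86.9 − 21.90 = 65.00 dB(A).
Σ 10^(L/10) = 3.936e+06 → L_total = 10·log₁₀(3.936e+06) = 65.95 dB(A).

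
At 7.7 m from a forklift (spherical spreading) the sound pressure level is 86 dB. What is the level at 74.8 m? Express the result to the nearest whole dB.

Spherical spreading from a point source gives a 20·log₁₀(r₂/r₁) drop.
L₂ = 86 − 20·log₁₀(74.8/7.7) = 86 − 19.748 = 66.25 dB.

66 dB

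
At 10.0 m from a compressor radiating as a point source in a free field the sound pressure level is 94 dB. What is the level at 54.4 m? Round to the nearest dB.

Spherical spreading from a point source gives a 20·log₁₀(r₂/r₁) drop.
L₂ = 94 − 20·log₁₀(54.4/10.0) = 94 − 14.712 = 79.29 dB.

79 dB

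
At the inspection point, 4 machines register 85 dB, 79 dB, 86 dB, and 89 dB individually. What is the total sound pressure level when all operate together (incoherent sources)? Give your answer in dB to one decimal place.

For uncorrelated sources the intensities add, so convert each level to linear form, sum, and take 10·log₁₀ of the total.
Σ 10^(L/10) = 10^(85/10) + 10^(79/10) + 10^(86/10) + 10^(89/10) = 1.588e+09.
L_total = 10·log₁₀(1.588e+09) = 92.01 dB.

92.0 dB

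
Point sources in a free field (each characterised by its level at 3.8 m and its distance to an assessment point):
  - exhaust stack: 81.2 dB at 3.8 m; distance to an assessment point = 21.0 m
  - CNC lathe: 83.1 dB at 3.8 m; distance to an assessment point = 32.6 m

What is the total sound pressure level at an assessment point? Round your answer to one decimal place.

68.5 dB

Apply inverse-square spreading to bring every level to the receiver, then sum 10^(L/10).
exhaust stack: 81.2 − 20·log₁₀(21.0/3.8) = 81.2 − 14.85 = 66.35 dB.
CNC lathe: 83.1 − 20·log₁₀(32.6/3.8) = 83.1 − 18.67 = 64.43 dB.
Σ 10^(L/10) = 7.091e+06 → L_total = 10·log₁₀(7.091e+06) = 68.51 dB.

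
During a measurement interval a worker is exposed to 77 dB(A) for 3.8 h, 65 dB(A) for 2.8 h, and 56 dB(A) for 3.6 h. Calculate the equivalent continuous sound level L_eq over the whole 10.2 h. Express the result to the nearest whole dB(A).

The energy average is taken in the linear domain: L_eq = 10·log₁₀[(Σ tᵢ·10^(Lᵢ/10))/T], T = 10.2 h.
Σ tᵢ·10^(Lᵢ/10) = 3.8·10^(77/10) + 2.8·10^(65/10) + 3.6·10^(56/10) = 2.007e+08.
L_eq = 10·log₁₀(2.007e+08/10.2) = 72.94 dB(A).

73 dB(A)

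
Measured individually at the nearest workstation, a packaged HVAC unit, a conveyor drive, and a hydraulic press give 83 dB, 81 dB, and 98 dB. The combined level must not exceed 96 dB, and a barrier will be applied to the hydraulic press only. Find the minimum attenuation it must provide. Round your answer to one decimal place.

Fixed contribution from the other sources: Σ 10^(L/10) = 10^(83/10) + 10^(81/10) = 3.254e+08 (85.12 dB).
The limit corresponds to 10^(96/10) = 3.981e+09; subtracting the fixed part leaves 3.656e+09 for the hydraulic press, i.e. 95.63 dB.
Required insertion loss = 98 − 95.63 = 2.37 dB.

2.4 dB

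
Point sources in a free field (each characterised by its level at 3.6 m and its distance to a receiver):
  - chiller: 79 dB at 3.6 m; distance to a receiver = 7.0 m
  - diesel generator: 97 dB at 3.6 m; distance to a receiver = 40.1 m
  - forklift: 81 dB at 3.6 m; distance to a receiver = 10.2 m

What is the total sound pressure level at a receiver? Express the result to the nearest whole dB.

Apply inverse-square spreading to bring every level to the receiver, then sum 10^(L/10).
chiller: 79 − 20·log₁₀(7.0/3.6) = 79 − 5.78 = 73.22 dB.
diesel generator: 97 − 20·log₁₀(40.1/3.6) = 97 − 20.94 = 76.06 dB.
forklift: 81 − 20·log₁₀(10.2/3.6) = 81 − 9.05 = 71.95 dB.
Σ 10^(L/10) = 7.709e+07 → L_total = 10·log₁₀(7.709e+07) = 78.87 dB.

79 dB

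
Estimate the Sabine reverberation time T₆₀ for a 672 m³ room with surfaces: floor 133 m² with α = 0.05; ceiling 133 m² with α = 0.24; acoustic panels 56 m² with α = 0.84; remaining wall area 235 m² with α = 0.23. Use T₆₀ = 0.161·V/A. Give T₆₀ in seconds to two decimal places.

0.77 s

Summing Sᵢαᵢ: 133·0.05 + 133·0.24 + 56·0.84 + 235·0.23 = 139.66 m².
T₆₀ = 0.161 × 672 / 139.66 = 0.775 s.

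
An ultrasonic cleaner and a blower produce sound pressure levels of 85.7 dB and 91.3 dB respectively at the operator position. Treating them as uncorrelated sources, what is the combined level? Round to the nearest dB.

For uncorrelated sources the intensities add, so convert each level to linear form, sum, and take 10·log₁₀ of the total.
Σ 10^(L/10) = 10^(85.7/10) + 10^(91.3/10) = 1.720e+09.
L_total = 10·log₁₀(1.720e+09) = 92.36 dB.

92 dB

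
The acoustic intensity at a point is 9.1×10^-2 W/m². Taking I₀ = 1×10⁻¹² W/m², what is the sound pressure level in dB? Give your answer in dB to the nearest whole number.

110 dB

Dividing by I₀ shifts the exponent by 12: I/I₀ = 9.1×10^10.
L = 10·(0.9590 + 10) = 109.59 dB.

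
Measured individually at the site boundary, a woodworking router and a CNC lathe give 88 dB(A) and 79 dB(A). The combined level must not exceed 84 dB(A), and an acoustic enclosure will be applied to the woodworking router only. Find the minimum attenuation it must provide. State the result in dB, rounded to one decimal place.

5.7 dB

Everything except the woodworking router sums to 10^(79/10) = 7.943e+07 in linear terms, 79.00 dB(A).
The limit corresponds to 10^(84/10) = 2.512e+08; subtracting the fixed part leaves 1.718e+08 for the woodworking router, i.e. 82.35 dB(A).
So the woodworking router must be reduced from 88 to 82.35 dB(A): IL = 5.65 dB.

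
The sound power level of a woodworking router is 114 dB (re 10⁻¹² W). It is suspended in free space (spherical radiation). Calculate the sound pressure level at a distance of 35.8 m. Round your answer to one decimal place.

71.9 dB

The power spreads over a sphere of area 4π·r², so L_p = L_w − 10·log₁₀(4π·r²).
4π·r² = 1.611e+04 m², 10·log₁₀ of that is 42.070 dB.
L_p = 114 − 42.070 = 71.93 dB.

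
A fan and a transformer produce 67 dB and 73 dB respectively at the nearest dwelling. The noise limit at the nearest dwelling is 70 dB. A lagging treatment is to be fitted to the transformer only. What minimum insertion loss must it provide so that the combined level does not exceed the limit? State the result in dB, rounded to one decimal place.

Fixed contribution from the other source: Σ 10^(L/10) = 10^(67/10) = 5.012e+06 (67.00 dB).
To meet 70 dB overall, the treated transformer may contribute at most 10^(70/10) − 5.012e+06 = 4.988e+06, i.e. 66.98 dB.
Required insertion loss = 73 − 66.98 = 6.02 dB.

6.0 dB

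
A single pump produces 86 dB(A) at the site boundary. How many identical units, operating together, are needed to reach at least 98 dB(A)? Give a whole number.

Need L₁ + 10·log₁₀ N ≥ 98, i.e. log₁₀ N ≥ 1.20.
N ≥ 10^(12.0/10) = 15.849, so N = 16.

16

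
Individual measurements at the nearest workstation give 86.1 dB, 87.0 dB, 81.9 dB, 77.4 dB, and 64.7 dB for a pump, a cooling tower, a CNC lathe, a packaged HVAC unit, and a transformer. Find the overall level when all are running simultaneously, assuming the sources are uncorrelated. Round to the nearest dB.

90 dB

For uncorrelated sources the intensities add, so convert each level to linear form, sum, and take 10·log₁₀ of the total.
Σ 10^(L/10) = 10^(86.1/10) + 10^(87.0/10) + 10^(81.9/10) + 10^(77.4/10) + 10^(64.7/10) = 1.121e+09.
L_total = 10·log₁₀(1.121e+09) = 90.50 dB.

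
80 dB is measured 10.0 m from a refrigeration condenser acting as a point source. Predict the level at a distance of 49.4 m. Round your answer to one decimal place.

Point-source attenuation: ΔL = 20·log₁₀(r₂/r₁) = 20·log₁₀(49.4/10.0) = 13.875 dB.
L₂ = 80 − 20·log₁₀(49.4/10.0) = 80 − 13.875 = 66.13 dB.

66.1 dB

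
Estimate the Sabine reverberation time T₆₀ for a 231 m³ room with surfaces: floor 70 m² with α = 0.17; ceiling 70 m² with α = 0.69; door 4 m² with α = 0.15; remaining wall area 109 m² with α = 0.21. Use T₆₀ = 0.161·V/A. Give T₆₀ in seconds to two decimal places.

0.44 s

Total absorption A = 70·0.17 + 70·0.69 + 4·0.15 + 109·0.21 = 83.69 m² sabins.
T₆₀ = 0.161 × 231 / 83.69 = 0.444 s.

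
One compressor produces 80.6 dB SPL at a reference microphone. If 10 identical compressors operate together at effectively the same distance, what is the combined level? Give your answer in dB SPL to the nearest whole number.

N identical incoherent sources raise the level by 10·log₁₀ N.
L_total = 80.6 + 10·log₁₀(10) = 80.6 + 10.000 = 90.60 dB SPL.

91 dB SPL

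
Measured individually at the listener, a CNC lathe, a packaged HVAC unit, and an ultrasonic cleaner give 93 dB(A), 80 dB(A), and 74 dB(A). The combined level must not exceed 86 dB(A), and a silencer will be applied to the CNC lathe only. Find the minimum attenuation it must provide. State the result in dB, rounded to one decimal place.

Fixed contribution from the other sources: Σ 10^(L/10) = 10^(80/10) + 10^(74/10) = 1.251e+08 (80.97 dB(A)).
To meet 86 dB(A) overall, the treated CNC lathe may contribute at most 10^(86/10) − 1.251e+08 = 2.730e+08, i.e. 84.36 dB(A).
Required insertion loss = 93 − 84.36 = 8.64 dB.

8.6 dB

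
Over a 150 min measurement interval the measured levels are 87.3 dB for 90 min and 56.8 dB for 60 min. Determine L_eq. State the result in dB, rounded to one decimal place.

The energy average is taken in the linear domain: L_eq = 10·log₁₀[(Σ tᵢ·10^(Lᵢ/10))/T], T = 150 min.
Σ tᵢ·10^(Lᵢ/10) = 90·10^(87.3/10) + 60·10^(56.8/10) = 4.836e+10.
L_eq = 10·log₁₀(4.836e+10/150) = 85.08 dB.

85.1 dB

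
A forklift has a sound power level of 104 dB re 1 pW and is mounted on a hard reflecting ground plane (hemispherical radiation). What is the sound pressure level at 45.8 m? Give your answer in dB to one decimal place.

62.8 dB

Free-field hemispherical radiation: L_p = L_w − 10·log₁₀(2π·r²), r = 45.8 m.
2π·r² = 1.318e+04 m², 10·log₁₀ of that is 41.199 dB.
L_p = 104 − 41.199 = 62.80 dB.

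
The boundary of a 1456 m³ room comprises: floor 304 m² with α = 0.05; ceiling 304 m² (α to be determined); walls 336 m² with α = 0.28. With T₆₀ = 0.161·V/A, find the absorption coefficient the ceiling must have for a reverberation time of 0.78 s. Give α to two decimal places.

From T₆₀ = 0.161·V/A, the target T₆₀ = 0.78 s needs A = 0.161·1456/0.78 = 300.53 m².
Absorption from the other surfaces = 304·0.05 + 336·0.28 = 109.28 m², so the ceiling must supply 191.25 m² over 304 m².
α = 191.25/304 = 0.629.

0.63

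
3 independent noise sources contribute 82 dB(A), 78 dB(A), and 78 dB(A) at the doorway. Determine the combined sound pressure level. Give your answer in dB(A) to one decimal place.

84.5 dB(A)

For uncorrelated sources the intensities add, so convert each level to linear form, sum, and take 10·log₁₀ of the total.
Σ 10^(L/10) = 10^(82/10) + 10^(78/10) + 10^(78/10) = 2.847e+08.
L_total = 10·log₁₀(2.847e+08) = 84.54 dB(A).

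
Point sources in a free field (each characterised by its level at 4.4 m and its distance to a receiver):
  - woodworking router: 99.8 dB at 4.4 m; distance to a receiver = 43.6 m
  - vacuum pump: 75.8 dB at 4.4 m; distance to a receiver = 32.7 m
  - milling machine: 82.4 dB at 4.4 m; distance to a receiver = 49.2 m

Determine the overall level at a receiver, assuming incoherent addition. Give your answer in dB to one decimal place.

Propagate each source to the receiver with L = L_ref − 20·log₁₀(r/r_ref), then add intensities.
woodworking router: 99.8 − 20·log₁₀(43.6/4.4) = 99.8 − 19.92 = 79.88 dB.
vacuum pump: 75.8 − 20·log₁₀(32.7/4.4) = 75.8 − 17.42 = 58.38 dB.
milling machine: 82.4 − 20·log₁₀(49.2/4.4) = 82.4 − 20.97 = 61.43 dB.
Σ 10^(L/10) = 9.934e+07 → L_total = 10·log₁₀(9.934e+07) = 79.97 dB.

80.0 dB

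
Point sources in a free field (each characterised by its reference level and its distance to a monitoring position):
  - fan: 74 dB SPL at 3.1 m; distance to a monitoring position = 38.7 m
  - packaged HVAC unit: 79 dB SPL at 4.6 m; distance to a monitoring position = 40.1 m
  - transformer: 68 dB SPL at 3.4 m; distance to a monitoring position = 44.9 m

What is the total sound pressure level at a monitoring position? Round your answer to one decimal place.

First find each source's level at the receiver (point-source: −20·log₁₀(r/r_ref)), then combine on an intensity basis.
fan: 74 − 20·log₁₀(38.7/3.1) = 74 − 21.93 = 52.07 dB SPL.
packaged HVAC unit: 79 − 20·log₁₀(40.1/4.6) = 79 − 18.81 = 60.19 dB SPL.
transformer: 68 − 20·log₁₀(44.9/3.4) = 68 − 22.42 = 45.58 dB SPL.
Σ 10^(L/10) = 1.243e+06 → L_total = 10·log₁₀(1.243e+06) = 60.94 dB SPL.

60.9 dB SPL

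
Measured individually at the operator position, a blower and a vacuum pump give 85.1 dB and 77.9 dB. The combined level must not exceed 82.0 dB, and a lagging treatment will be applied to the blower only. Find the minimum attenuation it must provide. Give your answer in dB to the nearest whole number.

Fixed contribution from the other source: Σ 10^(L/10) = 10^(77.9/10) = 6.166e+07 (77.90 dB).
The limit corresponds to 10^(82.0/10) = 1.585e+08; subtracting the fixed part leaves 9.683e+07 for the blower, i.e. 79.86 dB.
Required insertion loss = 85.1 − 79.86 = 5.24 dB.

5 dB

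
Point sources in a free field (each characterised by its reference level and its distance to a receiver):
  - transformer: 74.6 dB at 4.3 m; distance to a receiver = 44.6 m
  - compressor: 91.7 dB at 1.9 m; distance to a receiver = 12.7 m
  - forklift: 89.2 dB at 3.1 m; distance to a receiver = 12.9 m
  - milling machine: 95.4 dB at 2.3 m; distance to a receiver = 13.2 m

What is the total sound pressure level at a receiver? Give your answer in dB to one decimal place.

Propagate each source to the receiver with L = L_ref − 20·log₁₀(r/r_ref), then add intensities.
transformer: 74.6 − 20·log₁₀(44.6/4.3) = 74.6 − 20.32 = 54.28 dB.
compressor: 91.7 − 20·log₁₀(12.7/1.9) = 91.7 − 16.50 = 75.20 dB.
forklift: 89.2 − 20·log₁₀(12.9/3.1) = 89.2 − 12.38 = 76.82 dB.
milling machine: 95.4 − 20·log₁₀(13.2/2.3) = 95.4 − 15.18 = 80.22 dB.
Σ 10^(L/10) = 1.867e+08 → L_total = 10·log₁₀(1.867e+08) = 82.71 dB.

82.7 dB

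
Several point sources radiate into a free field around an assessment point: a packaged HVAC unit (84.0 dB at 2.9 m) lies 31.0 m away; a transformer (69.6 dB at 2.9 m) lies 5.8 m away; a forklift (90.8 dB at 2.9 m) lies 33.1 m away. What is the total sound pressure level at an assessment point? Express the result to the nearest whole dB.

First find each source's level at the receiver (point-source: −20·log₁₀(r/r_ref)), then combine on an intensity basis.
packaged HVAC unit: 84.0 − 20·log₁₀(31.0/2.9) = 84.0 − 20.58 = 63.42 dB.
transformer: 69.6 − 20·log₁₀(5.8/2.9) = 69.6 − 6.02 = 63.58 dB.
forklift: 90.8 − 20·log₁₀(33.1/2.9) = 90.8 − 21.15 = 69.65 dB.
Σ 10^(L/10) = 1.371e+07 → L_total = 10·log₁₀(1.371e+07) = 71.37 dB.

71 dB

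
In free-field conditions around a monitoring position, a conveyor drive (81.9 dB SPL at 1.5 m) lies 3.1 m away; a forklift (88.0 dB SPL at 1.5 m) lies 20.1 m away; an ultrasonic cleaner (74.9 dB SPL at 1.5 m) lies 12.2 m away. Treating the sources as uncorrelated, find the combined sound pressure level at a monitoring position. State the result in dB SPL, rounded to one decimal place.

Propagate each source to the receiver with L = L_ref − 20·log₁₀(r/r_ref), then add intensities.
conveyor drive: 81.9 − 20·log₁₀(3.1/1.5) = 81.9 − 6.31 = 75.59 dB SPL.
forklift: 88.0 − 20·log₁₀(20.1/1.5) = 88.0 − 22.54 = 65.46 dB SPL.
ultrasonic cleaner: 74.9 − 20·log₁₀(12.2/1.5) = 74.9 − 18.21 = 56.69 dB SPL.
Σ 10^(L/10) = 4.024e+07 → L_total = 10·log₁₀(4.024e+07) = 76.05 dB SPL.

76.0 dB SPL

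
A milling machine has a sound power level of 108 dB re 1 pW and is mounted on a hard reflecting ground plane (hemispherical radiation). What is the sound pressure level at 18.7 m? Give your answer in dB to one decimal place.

74.6 dB

The power spreads over a hemisphere of area 2π·r², so L_p = L_w − 10·log₁₀(2π·r²).
2π·r² = 2197 m², 10·log₁₀ of that is 33.419 dB.
L_p = 108 − 33.419 = 74.58 dB.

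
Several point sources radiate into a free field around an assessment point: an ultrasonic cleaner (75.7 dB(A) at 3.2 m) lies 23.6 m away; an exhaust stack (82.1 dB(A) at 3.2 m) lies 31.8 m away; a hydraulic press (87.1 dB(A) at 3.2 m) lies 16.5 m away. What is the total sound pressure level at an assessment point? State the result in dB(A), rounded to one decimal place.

First find each source's level at the receiver (point-source: −20·log₁₀(r/r_ref)), then combine on an intensity basis.
ultrasonic cleaner: 75.7 − 20·log₁₀(23.6/3.2) = 75.7 − 17.36 = 58.34 dB(A).
exhaust stack: 82.1 − 20·log₁₀(31.8/3.2) = 82.1 − 19.95 = 62.15 dB(A).
hydraulic press: 87.1 − 20·log₁₀(16.5/3.2) = 87.1 − 14.25 = 72.85 dB(A).
Σ 10^(L/10) = 2.162e+07 → L_total = 10·log₁₀(2.162e+07) = 73.35 dB(A).

73.3 dB(A)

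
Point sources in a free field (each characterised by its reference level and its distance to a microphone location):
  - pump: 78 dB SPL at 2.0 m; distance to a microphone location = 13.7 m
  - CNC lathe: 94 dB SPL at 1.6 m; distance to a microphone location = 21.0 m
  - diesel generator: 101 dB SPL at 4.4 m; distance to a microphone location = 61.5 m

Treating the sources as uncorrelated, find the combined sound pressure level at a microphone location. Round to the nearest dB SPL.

Propagate each source to the receiver with L = L_ref − 20·log₁₀(r/r_ref), then add intensities.
pump: 78 − 20·log₁₀(13.7/2.0) = 78 − 16.71 = 61.29 dB SPL.
CNC lathe: 94 − 20·log₁₀(21.0/1.6) = 94 − 22.36 = 71.64 dB SPL.
diesel generator: 101 − 20·log₁₀(61.5/4.4) = 101 − 22.91 = 78.09 dB SPL.
Σ 10^(L/10) = 8.037e+07 → L_total = 10·log₁₀(8.037e+07) = 79.05 dB SPL.

79 dB SPL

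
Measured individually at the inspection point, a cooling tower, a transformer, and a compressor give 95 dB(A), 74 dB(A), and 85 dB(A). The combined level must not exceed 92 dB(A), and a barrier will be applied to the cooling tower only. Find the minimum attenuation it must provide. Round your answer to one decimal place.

The untreated sources together contribute 10^(74/10) + 10^(85/10) = 3.413e+08, i.e. 85.33 dB(A).
The limit corresponds to 10^(92/10) = 1.585e+09; subtracting the fixed part leaves 1.244e+09 for the cooling tower, i.e. 90.95 dB(A).
Required insertion loss = 95 − 90.95 = 4.05 dB.

4.1 dB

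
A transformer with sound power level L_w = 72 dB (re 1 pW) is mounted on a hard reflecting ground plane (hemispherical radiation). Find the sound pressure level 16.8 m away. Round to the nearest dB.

L_p = L_w − 10·log₁₀(2π·r²) with r = 16.8 m.
2π·r² = 1773 m², 10·log₁₀ of that is 32.488 dB.
L_p = 72 − 32.488 = 39.51 dB.

40 dB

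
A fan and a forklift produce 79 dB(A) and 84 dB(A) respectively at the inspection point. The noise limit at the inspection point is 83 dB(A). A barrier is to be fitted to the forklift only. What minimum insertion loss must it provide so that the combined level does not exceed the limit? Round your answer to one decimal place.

3.2 dB

Fixed contribution from the other source: Σ 10^(L/10) = 10^(79/10) = 7.943e+07 (79.00 dB(A)).
To meet 83 dB(A) overall, the treated forklift may contribute at most 10^(83/10) − 7.943e+07 = 1.201e+08, i.e. 80.80 dB(A).
So the forklift must be reduced from 84 to 80.80 dB(A): IL = 3.20 dB.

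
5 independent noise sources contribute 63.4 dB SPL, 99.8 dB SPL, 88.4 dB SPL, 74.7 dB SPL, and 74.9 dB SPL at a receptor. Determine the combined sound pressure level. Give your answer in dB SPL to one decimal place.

Incoherent sources combine by intensity addition: L_total = 10·log₁₀(Σ 10^(L_i/10)).
Σ 10^(L/10) = 10^(63.4/10) + 10^(99.8/10) + 10^(88.4/10) + 10^(74.7/10) + 10^(74.9/10) = 1.030e+10.
L_total = 10·log₁₀(1.030e+10) = 100.13 dB SPL.

100.1 dB SPL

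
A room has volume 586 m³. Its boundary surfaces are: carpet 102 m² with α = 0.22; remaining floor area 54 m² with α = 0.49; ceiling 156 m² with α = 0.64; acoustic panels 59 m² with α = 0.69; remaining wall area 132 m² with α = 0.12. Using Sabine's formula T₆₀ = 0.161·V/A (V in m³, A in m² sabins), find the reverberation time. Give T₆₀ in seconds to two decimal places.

Total absorption A = 102·0.22 + 54·0.49 + 156·0.64 + 59·0.69 + 132·0.12 = 205.29 m² sabins.
T₆₀ = 0.161 × 586 / 205.29 = 0.460 s.

0.46 s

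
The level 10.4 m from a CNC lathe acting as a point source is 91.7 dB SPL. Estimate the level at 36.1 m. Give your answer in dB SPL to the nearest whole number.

For a point source, L₂ = L₁ − 20·log₁₀(r₂/r₁).
L₂ = 91.7 − 20·log₁₀(36.1/10.4) = 91.7 − 10.809 = 80.89 dB SPL.

81 dB SPL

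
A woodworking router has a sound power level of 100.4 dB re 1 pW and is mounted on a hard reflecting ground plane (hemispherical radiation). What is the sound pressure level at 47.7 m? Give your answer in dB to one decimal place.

L_p = L_w − 10·log₁₀(2π·r²) with r = 47.7 m.
2π·r² = 1.43e+04 m², 10·log₁₀ of that is 41.552 dB.
L_p = 100.4 − 41.552 = 58.85 dB.

58.8 dB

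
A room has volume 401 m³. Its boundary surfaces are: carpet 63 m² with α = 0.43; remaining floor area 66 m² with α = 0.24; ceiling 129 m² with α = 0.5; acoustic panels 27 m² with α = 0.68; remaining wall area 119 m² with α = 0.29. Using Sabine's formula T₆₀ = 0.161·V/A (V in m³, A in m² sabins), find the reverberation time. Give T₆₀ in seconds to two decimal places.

0.40 s

A = Σ Sᵢαᵢ = 63·0.43 + 66·0.24 + 129·0.5 + 27·0.68 + 119·0.29 = 160.30 m².
T₆₀ = 0.161 × 401 / 160.30 = 0.403 s.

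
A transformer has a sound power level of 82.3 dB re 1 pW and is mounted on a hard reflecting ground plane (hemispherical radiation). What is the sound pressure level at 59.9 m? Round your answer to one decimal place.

The power spreads over a hemisphere of area 2π·r², so L_p = L_w − 10·log₁₀(2π·r²).
2π·r² = 2.254e+04 m², 10·log₁₀ of that is 43.530 dB.
L_p = 82.3 − 43.530 = 38.77 dB.

38.8 dB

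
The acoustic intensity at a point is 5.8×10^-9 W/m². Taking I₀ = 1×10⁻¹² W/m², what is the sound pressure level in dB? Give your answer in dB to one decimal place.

L = 10·log₁₀(I/I₀) = 10·log₁₀(5.8×10^-9/10⁻¹²) = 10·log₁₀(5.8×10^3).
L = 10·(0.7634 + 3) = 37.63 dB.

37.6 dB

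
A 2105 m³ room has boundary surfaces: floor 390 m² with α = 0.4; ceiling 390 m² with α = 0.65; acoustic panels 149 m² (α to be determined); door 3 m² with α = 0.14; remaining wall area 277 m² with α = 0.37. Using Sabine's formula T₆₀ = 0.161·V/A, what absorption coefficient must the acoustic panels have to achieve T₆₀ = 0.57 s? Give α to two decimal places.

0.55

From T₆₀ = 0.161·V/A, the target T₆₀ = 0.57 s needs A = 0.161·2105/0.57 = 594.57 m².
Absorption from the other surfaces = 390·0.4 + 390·0.65 + 3·0.14 + 277·0.37 = 512.41 m², so the acoustic panels must supply 82.16 m² over 149 m².
α = 82.16/149 = 0.551.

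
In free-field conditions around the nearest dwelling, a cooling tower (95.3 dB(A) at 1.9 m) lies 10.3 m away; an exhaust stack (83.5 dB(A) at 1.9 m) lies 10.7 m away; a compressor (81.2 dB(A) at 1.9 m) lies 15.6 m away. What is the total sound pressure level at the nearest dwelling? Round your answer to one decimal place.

80.9 dB(A)

Propagate each source to the receiver with L = L_ref − 20·log₁₀(r/r_ref), then add intensities.
cooling tower: 95.3 − 20·log₁₀(10.3/1.9) = 95.3 − 14.68 = 80.62 dB(A).
exhaust stack: 83.5 − 20·log₁₀(10.7/1.9) = 83.5 − 15.01 = 68.49 dB(A).
compressor: 81.2 − 20·log₁₀(15.6/1.9) = 81.2 − 18.29 = 62.91 dB(A).
Σ 10^(L/10) = 1.243e+08 → L_total = 10·log₁₀(1.243e+08) = 80.95 dB(A).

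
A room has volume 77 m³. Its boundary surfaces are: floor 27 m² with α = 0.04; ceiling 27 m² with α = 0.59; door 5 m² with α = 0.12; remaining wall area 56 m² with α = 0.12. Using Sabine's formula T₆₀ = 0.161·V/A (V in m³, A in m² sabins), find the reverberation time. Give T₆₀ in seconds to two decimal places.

0.51 s

Total absorption A = 27·0.04 + 27·0.59 + 5·0.12 + 56·0.12 = 24.33 m² sabins.
T₆₀ = 0.161 × 77 / 24.33 = 0.510 s.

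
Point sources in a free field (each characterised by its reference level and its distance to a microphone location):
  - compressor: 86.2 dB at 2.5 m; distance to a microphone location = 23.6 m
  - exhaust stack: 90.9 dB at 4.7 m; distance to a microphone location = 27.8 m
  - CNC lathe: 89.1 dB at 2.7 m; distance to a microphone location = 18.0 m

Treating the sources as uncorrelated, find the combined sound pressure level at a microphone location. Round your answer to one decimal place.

First find each source's level at the receiver (point-source: −20·log₁₀(r/r_ref)), then combine on an intensity basis.
compressor: 86.2 − 20·log₁₀(23.6/2.5) = 86.2 − 19.50 = 66.70 dB.
exhaust stack: 90.9 − 20·log₁₀(27.8/4.7) = 90.9 − 15.44 = 75.46 dB.
CNC lathe: 89.1 − 20·log₁₀(18.0/2.7) = 89.1 − 16.48 = 72.62 dB.
Σ 10^(L/10) = 5.813e+07 → L_total = 10·log₁₀(5.813e+07) = 77.64 dB.

77.6 dB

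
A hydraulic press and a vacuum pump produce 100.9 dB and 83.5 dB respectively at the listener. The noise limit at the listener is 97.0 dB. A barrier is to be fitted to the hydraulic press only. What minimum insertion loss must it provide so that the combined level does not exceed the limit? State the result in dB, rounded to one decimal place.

Fixed contribution from the other source: Σ 10^(L/10) = 10^(83.5/10) = 2.239e+08 (83.50 dB).
The limit corresponds to 10^(97.0/10) = 5.012e+09; subtracting the fixed part leaves 4.788e+09 for the hydraulic press, i.e. 96.80 dB.
So the hydraulic press must be reduced from 100.9 to 96.80 dB: IL = 4.10 dB.

4.1 dB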